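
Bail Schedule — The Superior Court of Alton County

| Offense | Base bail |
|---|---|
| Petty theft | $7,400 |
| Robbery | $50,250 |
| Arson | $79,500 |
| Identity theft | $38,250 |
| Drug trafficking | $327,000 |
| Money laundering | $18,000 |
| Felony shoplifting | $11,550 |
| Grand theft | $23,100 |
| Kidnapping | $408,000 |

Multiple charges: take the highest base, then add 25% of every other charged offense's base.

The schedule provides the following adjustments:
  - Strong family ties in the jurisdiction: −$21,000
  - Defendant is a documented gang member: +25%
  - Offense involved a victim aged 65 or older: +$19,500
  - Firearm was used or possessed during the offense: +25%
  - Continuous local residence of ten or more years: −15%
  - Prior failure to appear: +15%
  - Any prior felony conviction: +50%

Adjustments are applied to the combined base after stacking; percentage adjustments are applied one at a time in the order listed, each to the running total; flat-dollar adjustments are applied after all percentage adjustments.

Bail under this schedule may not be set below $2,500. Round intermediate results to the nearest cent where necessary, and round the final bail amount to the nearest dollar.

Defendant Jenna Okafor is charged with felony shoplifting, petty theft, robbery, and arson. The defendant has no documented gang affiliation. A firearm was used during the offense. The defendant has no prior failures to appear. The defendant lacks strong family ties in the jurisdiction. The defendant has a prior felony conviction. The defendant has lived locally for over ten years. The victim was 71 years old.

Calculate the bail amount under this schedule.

$173,775

Base amounts from the schedule: felony shoplifting $11,550; petty theft $7,400; robbery $50,250; arson $79,500.
Stacking rule: highest base plus 25% of each additional charge. Highest is arson at $79,500. Additional: $11,550 × 25% = $2,887.50; $7,400 × 25% = $1,850; $50,250 × 25% = $12,562.50. Combined base = $79,500 + $17,300 = $96,800.
Firearm was used or possessed during the offense (+25%): $96,800 × 1.25 = $121,000.
Continuous local residence of ten or more years (−15%): $121,000 × 0.85 = $102,850.
Any prior felony conviction (+50%): $102,850 × 1.5 = $154,275.
Offense involved a victim aged 65 or older (+$19,500 flat): $154,275 + $19,500 = $173,775.
$173,775 is at or above the $2,500 minimum.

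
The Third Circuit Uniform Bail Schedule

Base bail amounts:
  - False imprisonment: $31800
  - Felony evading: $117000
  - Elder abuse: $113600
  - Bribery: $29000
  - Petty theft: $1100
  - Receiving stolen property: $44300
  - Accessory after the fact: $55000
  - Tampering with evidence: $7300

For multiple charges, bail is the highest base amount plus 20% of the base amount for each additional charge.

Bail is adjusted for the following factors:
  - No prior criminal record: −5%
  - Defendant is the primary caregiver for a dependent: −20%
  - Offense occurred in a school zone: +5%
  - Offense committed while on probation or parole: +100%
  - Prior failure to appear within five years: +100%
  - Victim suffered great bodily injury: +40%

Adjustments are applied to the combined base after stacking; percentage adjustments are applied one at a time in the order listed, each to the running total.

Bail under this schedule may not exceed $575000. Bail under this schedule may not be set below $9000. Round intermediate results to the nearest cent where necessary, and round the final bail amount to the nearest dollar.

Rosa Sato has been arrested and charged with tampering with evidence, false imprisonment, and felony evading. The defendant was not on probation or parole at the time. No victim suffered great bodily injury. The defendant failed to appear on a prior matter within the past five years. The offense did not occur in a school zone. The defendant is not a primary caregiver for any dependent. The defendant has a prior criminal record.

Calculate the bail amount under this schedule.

$249640

Base amounts from the schedule: tampering with evidence $7300; false imprisonment $31800; felony evading $117000.
Stacking rule: highest base plus 20% of each additional charge. Highest is felony evading at $117000. Additional: $7300 × 20% = $1460; $31800 × 20% = $6360. Combined base = $117000 + $7820 = $124820.
Prior failure to appear within five years (+100%): $124820 × 2 = $249640.
$249640 is within the $575000 maximum.
$249640 is at or above the $9000 minimum.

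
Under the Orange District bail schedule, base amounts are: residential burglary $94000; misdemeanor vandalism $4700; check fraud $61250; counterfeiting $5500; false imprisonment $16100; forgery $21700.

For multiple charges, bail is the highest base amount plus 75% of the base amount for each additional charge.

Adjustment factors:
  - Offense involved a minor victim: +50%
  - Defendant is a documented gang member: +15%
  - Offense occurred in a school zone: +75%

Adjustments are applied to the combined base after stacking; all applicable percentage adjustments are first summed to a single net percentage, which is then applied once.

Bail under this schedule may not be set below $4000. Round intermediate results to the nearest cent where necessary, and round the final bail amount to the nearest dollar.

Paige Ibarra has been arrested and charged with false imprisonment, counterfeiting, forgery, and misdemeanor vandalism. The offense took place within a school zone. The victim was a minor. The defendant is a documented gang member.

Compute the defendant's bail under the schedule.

$99420

Base amounts from the schedule: false imprisonment $16100; counterfeiting $5500; forgery $21700; misdemeanor vandalism $4700.
Stacking rule: highest base plus 75% of each additional charge. Highest is forgery at $21700. Additional: $16100 × 75% = $12075; $5500 × 75% = $4125; $4700 × 75% = $3525. Combined base = $21700 + $19725 = $41425.
Net percentage adjustment: +50% +15% +75% = +140%. $41425 × 2.4 = $99420.
$99420 is at or above the $4000 minimum.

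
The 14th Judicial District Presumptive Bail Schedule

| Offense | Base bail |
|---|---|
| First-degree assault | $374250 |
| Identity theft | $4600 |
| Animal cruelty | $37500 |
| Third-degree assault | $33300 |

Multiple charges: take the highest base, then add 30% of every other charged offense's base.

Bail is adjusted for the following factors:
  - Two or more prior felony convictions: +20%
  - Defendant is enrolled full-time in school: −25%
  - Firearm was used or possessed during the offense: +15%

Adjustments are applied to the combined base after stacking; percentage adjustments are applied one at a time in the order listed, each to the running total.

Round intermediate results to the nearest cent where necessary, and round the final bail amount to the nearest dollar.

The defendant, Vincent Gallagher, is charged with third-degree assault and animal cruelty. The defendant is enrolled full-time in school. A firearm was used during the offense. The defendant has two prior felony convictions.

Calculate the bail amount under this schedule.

Base amounts from the schedule: third-degree assault $33300; animal cruelty $37500.
Stacking rule: highest base plus 30% of each additional charge. Highest is animal cruelty at $37500. Additional: $33300 × 30% = $9990. Combined base = $37500 + $9990 = $47490.
Two or more prior felony convictions (+20%): $47490 × 1.2 = $56988.
Defendant is enrolled full-time in school (−25%): $56988 × 0.75 = $42741.
Firearm was used or possessed during the offense (+15%): $42741 × 1.15 = $49152.15.
Rounded to the nearest dollar: $49152.

$49152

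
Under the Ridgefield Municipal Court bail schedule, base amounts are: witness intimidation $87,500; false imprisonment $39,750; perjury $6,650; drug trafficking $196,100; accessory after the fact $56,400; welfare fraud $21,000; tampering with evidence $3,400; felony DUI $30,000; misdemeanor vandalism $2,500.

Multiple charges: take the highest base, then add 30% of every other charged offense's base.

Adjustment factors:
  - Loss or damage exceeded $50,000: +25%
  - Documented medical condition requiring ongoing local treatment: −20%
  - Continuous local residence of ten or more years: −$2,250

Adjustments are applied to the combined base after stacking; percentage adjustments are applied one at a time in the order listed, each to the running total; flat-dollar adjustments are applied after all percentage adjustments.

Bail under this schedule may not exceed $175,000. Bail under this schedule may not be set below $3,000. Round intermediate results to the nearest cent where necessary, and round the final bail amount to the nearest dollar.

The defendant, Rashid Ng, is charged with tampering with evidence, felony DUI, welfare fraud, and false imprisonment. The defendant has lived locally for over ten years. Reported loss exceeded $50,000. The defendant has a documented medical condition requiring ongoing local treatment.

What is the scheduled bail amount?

$53,820

Base amounts from the schedule: tampering with evidence $3,400; felony DUI $30,000; welfare fraud $21,000; false imprisonment $39,750.
Stacking rule: highest base plus 30% of each additional charge. Highest is false imprisonment at $39,750. Additional: $3,400 × 30% = $1,020; $30,000 × 30% = $9,000; $21,000 × 30% = $6,300. Combined base = $39,750 + $16,320 = $56,070.
Loss or damage exceeded $50,000 (+25%): $56,070 × 1.25 = $70,087.50.
Documented medical condition requiring ongoing local treatment (−20%): $70,087.50 × 0.8 = $56,070.
Continuous local residence of ten or more years (−$2,250 flat): $56,070 − $2,250 = $53,820.
$53,820 is within the $175,000 maximum.
$53,820 is at or above the $3,000 minimum.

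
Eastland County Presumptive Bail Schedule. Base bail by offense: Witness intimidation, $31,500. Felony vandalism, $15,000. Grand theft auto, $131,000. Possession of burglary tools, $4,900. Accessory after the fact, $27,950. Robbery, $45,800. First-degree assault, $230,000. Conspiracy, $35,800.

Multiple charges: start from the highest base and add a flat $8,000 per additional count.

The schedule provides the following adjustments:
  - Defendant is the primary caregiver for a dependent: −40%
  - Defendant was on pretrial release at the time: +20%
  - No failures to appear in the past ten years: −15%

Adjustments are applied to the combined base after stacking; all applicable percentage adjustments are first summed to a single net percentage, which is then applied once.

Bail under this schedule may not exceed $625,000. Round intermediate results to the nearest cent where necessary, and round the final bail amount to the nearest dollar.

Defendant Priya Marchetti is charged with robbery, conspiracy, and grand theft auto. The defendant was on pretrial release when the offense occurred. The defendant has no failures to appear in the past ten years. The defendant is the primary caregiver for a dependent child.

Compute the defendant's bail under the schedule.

Base amounts from the schedule: robbery $45,800; conspiracy $35,800; grand theft auto $131,000.
Stacking rule: highest base plus $8,000 per additional charge. Highest is grand theft auto at $131,000; 2 additional charges → +$16,000. Combined base = $147,000.
Net percentage adjustment: −40% +20% −15% = −35%. $147,000 × 0.65 = $95,550.
$95,550 is within the $625,000 maximum.

$95,550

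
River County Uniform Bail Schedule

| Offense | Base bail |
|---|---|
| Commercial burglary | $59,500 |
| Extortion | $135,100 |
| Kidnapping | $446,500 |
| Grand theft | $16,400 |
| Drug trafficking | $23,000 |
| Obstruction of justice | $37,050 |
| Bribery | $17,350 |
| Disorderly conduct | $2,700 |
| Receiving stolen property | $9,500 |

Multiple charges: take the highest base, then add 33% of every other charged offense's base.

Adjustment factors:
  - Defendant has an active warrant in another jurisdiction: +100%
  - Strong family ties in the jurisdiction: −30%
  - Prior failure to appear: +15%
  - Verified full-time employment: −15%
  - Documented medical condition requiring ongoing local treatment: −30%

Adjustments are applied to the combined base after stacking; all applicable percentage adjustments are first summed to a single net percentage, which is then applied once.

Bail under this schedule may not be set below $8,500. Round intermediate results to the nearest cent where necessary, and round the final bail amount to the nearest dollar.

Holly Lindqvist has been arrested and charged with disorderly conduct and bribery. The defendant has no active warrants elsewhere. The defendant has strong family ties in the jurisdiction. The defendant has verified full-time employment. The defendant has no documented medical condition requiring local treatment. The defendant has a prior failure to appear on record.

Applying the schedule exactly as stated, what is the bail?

Base amounts from the schedule: disorderly conduct $2,700; bribery $17,350.
Stacking rule: highest base plus 33% of each additional charge. Highest is bribery at $17,350. Additional: $2,700 × 33% = $891. Combined base = $17,350 + $891 = $18,241.
Net percentage adjustment: −30% +15% −15% = −30%. $18,241 × 0.7 = $12,768.70.
$12,768.70 is at or above the $8,500 minimum.
Rounded to the nearest dollar: $12,769.

$12,769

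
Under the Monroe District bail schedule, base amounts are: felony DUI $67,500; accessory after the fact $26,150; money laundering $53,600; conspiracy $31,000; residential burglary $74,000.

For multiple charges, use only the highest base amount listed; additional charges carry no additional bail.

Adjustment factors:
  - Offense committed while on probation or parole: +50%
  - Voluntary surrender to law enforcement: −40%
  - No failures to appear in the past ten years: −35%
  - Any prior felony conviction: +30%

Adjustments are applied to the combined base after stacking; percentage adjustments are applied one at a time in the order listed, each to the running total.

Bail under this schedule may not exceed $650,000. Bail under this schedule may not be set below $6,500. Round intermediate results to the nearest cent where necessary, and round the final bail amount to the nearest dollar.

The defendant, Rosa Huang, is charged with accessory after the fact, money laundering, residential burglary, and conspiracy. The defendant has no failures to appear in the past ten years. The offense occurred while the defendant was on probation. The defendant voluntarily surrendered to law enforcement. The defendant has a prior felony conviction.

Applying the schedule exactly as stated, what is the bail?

$56,277

Base amounts from the schedule: accessory after the fact $26,150; money laundering $53,600; residential burglary $74,000; conspiracy $31,000.
Stacking rule: use the highest base only. Highest is residential burglary at $74,000. Combined base = $74,000.
Offense committed while on probation or parole (+50%): $74,000 × 1.5 = $111,000.
Voluntary surrender to law enforcement (−40%): $111,000 × 0.6 = $66,600.
No failures to appear in the past ten years (−35%): $66,600 × 0.65 = $43,290.
Any prior felony conviction (+30%): $43,290 × 1.3 = $56,277.
$56,277 is within the $650,000 maximum.
$56,277 is at or above the $6,500 minimum.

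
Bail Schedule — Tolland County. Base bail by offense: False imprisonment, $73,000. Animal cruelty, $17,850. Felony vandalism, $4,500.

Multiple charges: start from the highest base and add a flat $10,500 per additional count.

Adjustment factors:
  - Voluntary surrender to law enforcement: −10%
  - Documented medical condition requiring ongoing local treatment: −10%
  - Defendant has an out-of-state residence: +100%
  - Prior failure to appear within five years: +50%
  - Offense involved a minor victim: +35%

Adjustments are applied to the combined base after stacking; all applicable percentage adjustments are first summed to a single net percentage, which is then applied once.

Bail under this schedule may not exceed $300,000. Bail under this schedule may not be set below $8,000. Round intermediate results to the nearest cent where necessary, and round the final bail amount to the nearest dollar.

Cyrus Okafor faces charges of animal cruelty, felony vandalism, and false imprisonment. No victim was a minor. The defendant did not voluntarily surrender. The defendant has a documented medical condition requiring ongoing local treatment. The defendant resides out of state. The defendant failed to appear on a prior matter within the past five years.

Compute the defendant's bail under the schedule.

Base amounts from the schedule: animal cruelty $17,850; felony vandalism $4,500; false imprisonment $73,000.
Stacking rule: highest base plus $10,500 per additional charge. Highest is false imprisonment at $73,000; 2 additional charges → +$21,000. Combined base = $94,000.
Net percentage adjustment: −10% +100% +50% = +140%. $94,000 × 2.4 = $225,600.
$225,600 is within the $300,000 maximum.
$225,600 is at or above the $8,000 minimum.

$225,600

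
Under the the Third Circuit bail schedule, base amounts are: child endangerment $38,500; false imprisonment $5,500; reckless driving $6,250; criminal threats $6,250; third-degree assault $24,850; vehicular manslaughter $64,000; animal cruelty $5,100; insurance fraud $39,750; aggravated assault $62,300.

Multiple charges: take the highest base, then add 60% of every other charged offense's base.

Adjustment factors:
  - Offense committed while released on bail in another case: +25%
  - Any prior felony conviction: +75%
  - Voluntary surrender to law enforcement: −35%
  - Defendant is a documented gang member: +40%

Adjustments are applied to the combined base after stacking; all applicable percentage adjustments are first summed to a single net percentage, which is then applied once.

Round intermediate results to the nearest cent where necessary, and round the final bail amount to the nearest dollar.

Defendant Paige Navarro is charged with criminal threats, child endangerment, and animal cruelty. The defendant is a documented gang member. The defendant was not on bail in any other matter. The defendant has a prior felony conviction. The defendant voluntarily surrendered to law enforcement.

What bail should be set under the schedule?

Base amounts from the schedule: criminal threats $6,250; child endangerment $38,500; animal cruelty $5,100.
Stacking rule: highest base plus 60% of each additional charge. Highest is child endangerment at $38,500. Additional: $6,250 × 60% = $3,750; $5,100 × 60% = $3,060. Combined base = $38,500 + $6,810 = $45,310.
Net percentage adjustment: +75% −35% +40% = +80%. $45,310 × 1.8 = $81,558.

$81,558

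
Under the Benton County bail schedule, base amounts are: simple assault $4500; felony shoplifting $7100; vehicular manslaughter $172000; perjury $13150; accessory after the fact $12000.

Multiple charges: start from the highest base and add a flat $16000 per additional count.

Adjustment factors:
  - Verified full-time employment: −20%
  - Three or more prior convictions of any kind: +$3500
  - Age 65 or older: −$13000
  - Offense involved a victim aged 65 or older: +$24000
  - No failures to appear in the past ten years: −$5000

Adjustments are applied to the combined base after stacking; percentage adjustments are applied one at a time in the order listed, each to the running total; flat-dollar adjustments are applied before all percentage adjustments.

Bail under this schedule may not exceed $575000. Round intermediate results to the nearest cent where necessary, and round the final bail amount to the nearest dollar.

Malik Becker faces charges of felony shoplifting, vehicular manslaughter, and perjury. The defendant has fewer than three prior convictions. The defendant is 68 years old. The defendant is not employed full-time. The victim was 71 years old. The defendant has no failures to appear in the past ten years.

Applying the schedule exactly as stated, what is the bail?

Base amounts from the schedule: felony shoplifting $7100; vehicular manslaughter $172000; perjury $13150.
Stacking rule: highest base plus $16000 per additional charge. Highest is vehicular manslaughter at $172000; 2 additional charges → +$32000. Combined base = $204000.
Age 65 or older (−$13000 flat): $204000 − $13000 = $191000.
Offense involved a victim aged 65 or older (+$24000 flat): $191000 + $24000 = $215000.
No failures to appear in the past ten years (−$5000 flat): $215000 − $5000 = $210000.
$210000 is within the $575000 maximum.

$210000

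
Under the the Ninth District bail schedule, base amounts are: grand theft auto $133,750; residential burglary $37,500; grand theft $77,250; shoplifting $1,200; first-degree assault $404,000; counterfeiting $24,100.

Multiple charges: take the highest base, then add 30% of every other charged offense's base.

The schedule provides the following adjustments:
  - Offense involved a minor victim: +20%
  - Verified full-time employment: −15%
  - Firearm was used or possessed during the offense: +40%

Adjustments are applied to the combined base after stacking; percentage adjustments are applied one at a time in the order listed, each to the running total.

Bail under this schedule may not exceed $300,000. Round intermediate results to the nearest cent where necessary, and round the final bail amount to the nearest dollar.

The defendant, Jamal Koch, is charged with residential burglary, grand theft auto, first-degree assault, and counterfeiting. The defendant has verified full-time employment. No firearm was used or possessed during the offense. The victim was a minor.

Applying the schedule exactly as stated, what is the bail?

Base amounts from the schedule: residential burglary $37,500; grand theft auto $133,750; first-degree assault $404,000; counterfeiting $24,100.
Stacking rule: highest base plus 30% of each additional charge. Highest is first-degree assault at $404,000. Additional: $37,500 × 30% = $11,250; $133,750 × 30% = $40,125; $24,100 × 30% = $7,230. Combined base = $404,000 + $58,605 = $462,605.
Offense involved a minor victim (+20%): $462,605 × 1.2 = $555,126.
Verified full-time employment (−15%): $555,126 × 0.85 = $471,857.10.
Result $471,857.10 exceeds the maximum of $300,000; bail is capped at $300,000.

$300,000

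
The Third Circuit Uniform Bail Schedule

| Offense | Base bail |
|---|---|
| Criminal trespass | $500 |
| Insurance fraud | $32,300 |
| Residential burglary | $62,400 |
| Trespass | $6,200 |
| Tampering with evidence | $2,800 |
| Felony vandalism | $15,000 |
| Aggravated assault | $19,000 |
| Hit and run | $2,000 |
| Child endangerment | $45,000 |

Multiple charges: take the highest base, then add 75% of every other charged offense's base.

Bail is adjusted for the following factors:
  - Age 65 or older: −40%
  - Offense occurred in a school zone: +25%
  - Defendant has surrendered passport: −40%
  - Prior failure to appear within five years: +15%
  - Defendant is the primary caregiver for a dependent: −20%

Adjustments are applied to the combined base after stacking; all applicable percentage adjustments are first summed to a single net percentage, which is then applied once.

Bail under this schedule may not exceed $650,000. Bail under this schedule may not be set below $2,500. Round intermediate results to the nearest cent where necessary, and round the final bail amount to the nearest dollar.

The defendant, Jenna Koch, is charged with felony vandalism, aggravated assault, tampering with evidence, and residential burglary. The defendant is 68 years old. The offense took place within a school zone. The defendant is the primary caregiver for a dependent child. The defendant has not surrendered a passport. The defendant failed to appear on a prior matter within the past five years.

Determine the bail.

$72,000

Base amounts from the schedule: felony vandalism $15,000; aggravated assault $19,000; tampering with evidence $2,800; residential burglary $62,400.
Stacking rule: highest base plus 75% of each additional charge. Highest is residential burglary at $62,400. Additional: $15,000 × 75% = $11,250; $19,000 × 75% = $14,250; $2,800 × 75% = $2,100. Combined base = $62,400 + $27,600 = $90,000.
Net percentage adjustment: −40% +25% +15% −20% = −20%. $90,000 × 0.8 = $72,000.
$72,000 is within the $650,000 maximum.
$72,000 is at or above the $2,500 minimum.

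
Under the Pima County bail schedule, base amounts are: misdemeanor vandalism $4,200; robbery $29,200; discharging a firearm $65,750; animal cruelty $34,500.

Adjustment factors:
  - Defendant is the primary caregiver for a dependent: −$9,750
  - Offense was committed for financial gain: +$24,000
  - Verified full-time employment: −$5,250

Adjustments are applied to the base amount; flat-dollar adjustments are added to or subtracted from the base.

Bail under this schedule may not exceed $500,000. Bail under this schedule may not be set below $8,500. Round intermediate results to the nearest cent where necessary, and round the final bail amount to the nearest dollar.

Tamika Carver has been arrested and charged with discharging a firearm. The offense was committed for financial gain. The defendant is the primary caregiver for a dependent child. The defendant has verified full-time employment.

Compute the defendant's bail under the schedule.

$74,750

Base amounts from the schedule: discharging a firearm $65,750.
Single charge. Combined base = $65,750.
Defendant is the primary caregiver for a dependent (−$9,750 flat): $65,750 − $9,750 = $56,000.
Offense was committed for financial gain (+$24,000 flat): $56,000 + $24,000 = $80,000.
Verified full-time employment (−$5,250 flat): $80,000 − $5,250 = $74,750.
$74,750 is within the $500,000 maximum.
$74,750 is at or above the $8,500 minimum.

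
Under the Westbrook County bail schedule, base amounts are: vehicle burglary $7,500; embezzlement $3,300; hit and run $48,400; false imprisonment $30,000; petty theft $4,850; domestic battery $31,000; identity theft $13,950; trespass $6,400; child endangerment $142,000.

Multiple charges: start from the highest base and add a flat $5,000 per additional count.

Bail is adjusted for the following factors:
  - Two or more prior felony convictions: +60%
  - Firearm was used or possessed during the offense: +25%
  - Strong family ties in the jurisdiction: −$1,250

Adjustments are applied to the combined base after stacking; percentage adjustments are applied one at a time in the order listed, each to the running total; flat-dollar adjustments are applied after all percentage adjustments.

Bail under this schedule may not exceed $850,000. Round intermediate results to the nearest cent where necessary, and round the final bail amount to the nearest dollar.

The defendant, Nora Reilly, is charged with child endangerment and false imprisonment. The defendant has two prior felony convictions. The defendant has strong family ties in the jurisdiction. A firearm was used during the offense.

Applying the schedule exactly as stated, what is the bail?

Base amounts from the schedule: child endangerment $142,000; false imprisonment $30,000.
Stacking rule: highest base plus $5,000 per additional charge. Highest is child endangerment at $142,000; 1 additional charge → +$5,000. Combined base = $147,000.
Two or more prior felony convictions (+60%): $147,000 × 1.6 = $235,200.
Firearm was used or possessed during the offense (+25%): $235,200 × 1.25 = $294,000.
Strong family ties in the jurisdiction (−$1,250 flat): $294,000 − $1,250 = $292,750.
$292,750 is within the $850,000 maximum.

$292,750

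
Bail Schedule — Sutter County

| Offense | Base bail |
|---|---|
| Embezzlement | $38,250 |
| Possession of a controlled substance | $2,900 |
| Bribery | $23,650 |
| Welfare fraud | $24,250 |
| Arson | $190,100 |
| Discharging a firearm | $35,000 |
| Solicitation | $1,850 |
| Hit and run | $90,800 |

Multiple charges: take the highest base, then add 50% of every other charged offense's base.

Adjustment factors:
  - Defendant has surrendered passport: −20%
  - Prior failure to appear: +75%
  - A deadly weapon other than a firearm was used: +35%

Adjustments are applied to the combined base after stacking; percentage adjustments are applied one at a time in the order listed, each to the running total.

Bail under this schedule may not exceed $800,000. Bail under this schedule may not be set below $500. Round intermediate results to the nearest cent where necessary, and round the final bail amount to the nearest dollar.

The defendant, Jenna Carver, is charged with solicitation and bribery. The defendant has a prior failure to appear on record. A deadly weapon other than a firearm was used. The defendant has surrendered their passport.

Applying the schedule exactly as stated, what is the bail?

$46,447

Base amounts from the schedule: solicitation $1,850; bribery $23,650.
Stacking rule: highest base plus 50% of each additional charge. Highest is bribery at $23,650. Additional: $1,850 × 50% = $925. Combined base = $23,650 + $925 = $24,575.
Defendant has surrendered passport (−20%): $24,575 × 0.8 = $19,660.
Prior failure to appear (+75%): $19,660 × 1.75 = $34,405.
A deadly weapon other than a firearm was used (+35%): $34,405 × 1.35 = $46,446.75.
$46,446.75 is within the $800,000 maximum.
$46,446.75 is at or above the $500 minimum.
Rounded to the nearest dollar: $46,447.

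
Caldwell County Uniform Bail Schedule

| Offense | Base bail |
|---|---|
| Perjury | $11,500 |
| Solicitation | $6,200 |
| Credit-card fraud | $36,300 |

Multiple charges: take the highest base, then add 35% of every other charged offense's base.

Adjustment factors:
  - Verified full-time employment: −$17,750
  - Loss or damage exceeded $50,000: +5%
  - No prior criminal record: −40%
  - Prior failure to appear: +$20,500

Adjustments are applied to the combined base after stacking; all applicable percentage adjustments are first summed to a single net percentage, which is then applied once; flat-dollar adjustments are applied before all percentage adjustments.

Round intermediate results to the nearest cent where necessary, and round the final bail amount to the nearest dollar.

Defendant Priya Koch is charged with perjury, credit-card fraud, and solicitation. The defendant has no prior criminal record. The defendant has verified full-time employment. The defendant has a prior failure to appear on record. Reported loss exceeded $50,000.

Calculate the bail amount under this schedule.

Base amounts from the schedule: perjury $11,500; credit-card fraud $36,300; solicitation $6,200.
Stacking rule: highest base plus 35% of each additional charge. Highest is credit-card fraud at $36,300. Additional: $11,500 × 35% = $4,025; $6,200 × 35% = $2,170. Combined base = $36,300 + $6,195 = $42,495.
Verified full-time employment (−$17,750 flat): $42,495 − $17,750 = $24,745.
Prior failure to appear (+$20,500 flat): $24,745 + $20,500 = $45,245.
Net percentage adjustment: +5% −40% = −35%. $45,245 × 0.65 = $29,409.25.
Rounded to the nearest dollar: $29,409.

$29,409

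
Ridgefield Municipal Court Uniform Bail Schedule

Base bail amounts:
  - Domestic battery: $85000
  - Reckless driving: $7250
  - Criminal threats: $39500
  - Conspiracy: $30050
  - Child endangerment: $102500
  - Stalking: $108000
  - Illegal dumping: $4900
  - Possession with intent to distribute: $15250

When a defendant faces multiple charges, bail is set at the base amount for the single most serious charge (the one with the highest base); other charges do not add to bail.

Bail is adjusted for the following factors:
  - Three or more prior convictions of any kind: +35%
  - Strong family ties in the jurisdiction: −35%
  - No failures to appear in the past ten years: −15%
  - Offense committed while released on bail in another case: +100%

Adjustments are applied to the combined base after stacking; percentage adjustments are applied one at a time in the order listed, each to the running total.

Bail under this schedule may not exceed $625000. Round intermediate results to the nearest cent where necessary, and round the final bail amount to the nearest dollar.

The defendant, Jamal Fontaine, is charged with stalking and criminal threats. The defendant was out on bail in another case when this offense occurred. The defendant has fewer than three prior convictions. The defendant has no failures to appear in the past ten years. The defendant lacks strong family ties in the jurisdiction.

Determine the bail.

Base amounts from the schedule: stalking $108000; criminal threats $39500.
Stacking rule: use the highest base only. Highest is stalking at $108000. Combined base = $108000.
No failures to appear in the past ten years (−15%): $108000 × 0.85 = $91800.
Offense committed while released on bail in another case (+100%): $91800 × 2 = $183600.
$183600 is within the $625000 maximum.

$183600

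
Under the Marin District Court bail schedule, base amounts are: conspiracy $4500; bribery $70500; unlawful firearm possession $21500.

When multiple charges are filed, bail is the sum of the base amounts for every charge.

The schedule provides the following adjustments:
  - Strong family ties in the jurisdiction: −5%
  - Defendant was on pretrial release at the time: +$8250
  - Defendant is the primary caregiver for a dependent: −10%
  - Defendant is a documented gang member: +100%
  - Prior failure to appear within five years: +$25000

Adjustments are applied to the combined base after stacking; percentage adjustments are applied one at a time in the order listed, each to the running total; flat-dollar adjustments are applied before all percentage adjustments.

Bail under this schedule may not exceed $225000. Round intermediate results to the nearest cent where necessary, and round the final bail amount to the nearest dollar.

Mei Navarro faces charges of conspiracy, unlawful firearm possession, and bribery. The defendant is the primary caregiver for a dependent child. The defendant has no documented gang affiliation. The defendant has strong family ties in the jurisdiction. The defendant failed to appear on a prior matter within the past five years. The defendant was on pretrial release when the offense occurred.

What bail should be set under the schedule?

Base amounts from the schedule: conspiracy $4500; unlawful firearm possession $21500; bribery $70500.
Stacking rule: sum of all bases. $4500 + $21500 + $70500 = $96500.
Defendant was on pretrial release at the time (+$8250 flat): $96500 + $8250 = $104750.
Prior failure to appear within five years (+$25000 flat): $104750 + $25000 = $129750.
Strong family ties in the jurisdiction (−5%): $129750 × 0.95 = $123262.50.
Defendant is the primary caregiver for a dependent (−10%): $123262.50 × 0.9 = $110936.25.
$110936.25 is within the $225000 maximum.
Rounded to the nearest dollar: $110936.

$110936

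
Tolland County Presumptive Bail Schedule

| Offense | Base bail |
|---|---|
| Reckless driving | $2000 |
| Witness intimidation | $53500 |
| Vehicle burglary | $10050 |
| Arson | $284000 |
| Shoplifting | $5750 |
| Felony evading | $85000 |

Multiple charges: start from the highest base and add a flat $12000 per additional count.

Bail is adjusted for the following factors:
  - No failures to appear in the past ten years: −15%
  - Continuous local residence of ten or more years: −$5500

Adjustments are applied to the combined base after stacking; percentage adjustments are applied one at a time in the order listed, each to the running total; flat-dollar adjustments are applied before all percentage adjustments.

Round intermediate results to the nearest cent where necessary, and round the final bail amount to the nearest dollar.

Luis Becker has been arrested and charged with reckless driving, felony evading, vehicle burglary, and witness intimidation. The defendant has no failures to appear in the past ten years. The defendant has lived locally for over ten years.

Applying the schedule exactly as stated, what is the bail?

Base amounts from the schedule: reckless driving $2000; felony evading $85000; vehicle burglary $10050; witness intimidation $53500.
Stacking rule: highest base plus $12000 per additional charge. Highest is felony evading at $85000; 3 additional charges → +$36000. Combined base = $121000.
Continuous local residence of ten or more years (−$5500 flat): $121000 − $5500 = $115500.
No failures to appear in the past ten years (−15%): $115500 × 0.85 = $98175.

$98175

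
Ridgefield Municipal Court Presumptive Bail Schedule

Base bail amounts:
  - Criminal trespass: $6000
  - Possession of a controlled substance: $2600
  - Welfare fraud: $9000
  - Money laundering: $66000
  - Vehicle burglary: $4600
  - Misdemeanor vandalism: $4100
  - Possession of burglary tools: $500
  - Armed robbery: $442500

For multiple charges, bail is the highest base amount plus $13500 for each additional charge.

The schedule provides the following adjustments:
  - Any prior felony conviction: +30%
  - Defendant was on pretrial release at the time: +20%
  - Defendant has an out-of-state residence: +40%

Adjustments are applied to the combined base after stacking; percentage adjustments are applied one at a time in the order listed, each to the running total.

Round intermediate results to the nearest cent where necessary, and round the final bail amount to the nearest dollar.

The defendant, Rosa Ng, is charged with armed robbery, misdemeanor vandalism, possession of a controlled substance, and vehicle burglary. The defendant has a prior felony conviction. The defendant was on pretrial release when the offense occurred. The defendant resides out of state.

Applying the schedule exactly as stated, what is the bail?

Base amounts from the schedule: armed robbery $442500; misdemeanor vandalism $4100; possession of a controlled substance $2600; vehicle burglary $4600.
Stacking rule: highest base plus $13500 per additional charge. Highest is armed robbery at $442500; 3 additional charges → +$40500. Combined base = $483000.
Any prior felony conviction (+30%): $483000 × 1.3 = $627900.
Defendant was on pretrial release at the time (+20%): $627900 × 1.2 = $753480.
Defendant has an out-of-state residence (+40%): $753480 × 1.4 = $1054872.

$1054872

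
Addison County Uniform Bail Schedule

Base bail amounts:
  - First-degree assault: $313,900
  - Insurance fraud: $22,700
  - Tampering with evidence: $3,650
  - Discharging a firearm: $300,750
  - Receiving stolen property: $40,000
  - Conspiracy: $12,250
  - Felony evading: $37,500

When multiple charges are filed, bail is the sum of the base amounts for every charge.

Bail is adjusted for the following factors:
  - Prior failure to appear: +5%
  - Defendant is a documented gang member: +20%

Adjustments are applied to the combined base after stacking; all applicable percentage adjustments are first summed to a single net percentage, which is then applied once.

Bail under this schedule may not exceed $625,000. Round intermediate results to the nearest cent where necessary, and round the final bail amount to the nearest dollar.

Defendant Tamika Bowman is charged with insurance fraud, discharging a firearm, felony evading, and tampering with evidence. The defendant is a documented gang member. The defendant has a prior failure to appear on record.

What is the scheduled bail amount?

$455,750

Base amounts from the schedule: insurance fraud $22,700; discharging a firearm $300,750; felony evading $37,500; tampering with evidence $3,650.
Stacking rule: sum of all bases. $22,700 + $300,750 + $37,500 + $3,650 = $364,600.
Net percentage adjustment: +5% +20% = +25%. $364,600 × 1.25 = $455,750.
$455,750 is within the $625,000 maximum.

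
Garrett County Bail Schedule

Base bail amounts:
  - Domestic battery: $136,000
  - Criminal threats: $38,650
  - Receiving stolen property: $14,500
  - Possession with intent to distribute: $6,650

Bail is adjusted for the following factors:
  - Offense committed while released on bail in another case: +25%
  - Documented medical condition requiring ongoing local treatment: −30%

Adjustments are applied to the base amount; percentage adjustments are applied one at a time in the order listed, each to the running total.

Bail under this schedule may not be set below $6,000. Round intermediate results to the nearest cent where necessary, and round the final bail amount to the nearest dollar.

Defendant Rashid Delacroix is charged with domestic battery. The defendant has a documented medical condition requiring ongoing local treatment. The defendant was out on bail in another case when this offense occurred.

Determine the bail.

Base amounts from the schedule: domestic battery $136,000.
Single charge. Combined base = $136,000.
Offense committed while released on bail in another case (+25%): $136,000 × 1.25 = $170,000.
Documented medical condition requiring ongoing local treatment (−30%): $170,000 × 0.7 = $119,000.
$119,000 is at or above the $6,000 minimum.

$119,000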